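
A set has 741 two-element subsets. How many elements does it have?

39

n(n−1)/2 = 741 ⇒ n(n−1) = 1482. Since 39·38 = 1482, n = 39.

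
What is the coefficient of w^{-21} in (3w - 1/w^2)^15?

12285

General term: C(15,j)·(3w)^j·(-1/w^2)^(15-j), with w-exponent 1j − 2(15−j) = 3j − 30.
Set 3j − 30 = -21: j = 3.
C(15,3) = 455; 3^3 = 27; (-1)^12 = 1.
Coefficient = 455 · 27 · 1 = 12285.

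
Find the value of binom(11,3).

C(11,3) = (11·10·9) / 3! = 990 / 6 = 165.

165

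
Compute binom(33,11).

C(33,11) = (33·32·31·30·29·28·27·26·25·24·23) / 11! = 7725366544896000 / 39916800 = 193536720.

193536720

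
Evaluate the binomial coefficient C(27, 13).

20058300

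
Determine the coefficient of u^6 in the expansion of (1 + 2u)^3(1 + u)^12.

Coefficient of u^6 = Σ_{j} C(3,j)·2^j·C(12,6-j)·1^(6-j) for j from 0 to 3.
= 924 + 4752 + 5940 + 1760 = 13376.

13376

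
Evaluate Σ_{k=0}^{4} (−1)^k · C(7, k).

15

The partial alternating sum Σ_{k=0}^{4} (−1)^k C(7,k) = (−1)^4 C(6,4) = 15.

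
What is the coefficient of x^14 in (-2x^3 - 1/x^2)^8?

1792

General term: C(8,j)·(-2x^3)^j·(-1/x^2)^(8-j), with x-exponent 3j − 2(8−j) = 5j − 16.
Set 5j − 16 = 14: j = 6.
C(8,6) = 28; (-2)^6 = 64; (-1)^2 = 1.
Coefficient = 28 · 64 · 1 = 1792.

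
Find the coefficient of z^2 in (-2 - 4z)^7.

-10752

The general term is C(7,j)·(-2)^j·(-4z)^(7-j); the z^2 term has j = 5.
C(7,5) = 21.
Coefficient = C(7,5) · (-2)^5 · (-4)^2 = 21 · (-32) · 16 = -10752.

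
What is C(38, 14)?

9669554100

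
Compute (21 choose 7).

C(21,7) = (21·20·19·18·17·16·15) / 7! = 586051200 / 5040 = 116280.

116280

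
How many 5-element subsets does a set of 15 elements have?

C(15,5) = (15·14·13·12·11) / 5! = 360360 / 120 = 3003.

3003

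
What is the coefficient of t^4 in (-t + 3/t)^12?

General term: C(12,j)·(-t)^j·(3/t)^(12-j), with t-exponent 1j − 1(12−j) = 2j − 12.
Set 2j − 12 = 4: j = 8.
C(12,8) = 495; (-1)^8 = 1; 3^4 = 81.
Coefficient = 495 · 1 · 81 = 40095.

40095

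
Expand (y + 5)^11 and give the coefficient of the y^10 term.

The general term is C(11,j)·(y)^j·(5)^(11-j); the y^10 term has j = 10.
C(11,10) = 11.
Coefficient = C(11,10) · 5^1 = 11 · 5 = 55.

55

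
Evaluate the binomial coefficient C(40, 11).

C(40,11) = (40·39·38·37·36·35·34·33·32·31·30) / 11! = 92279715720192000 / 39916800 = 2311801440.

2311801440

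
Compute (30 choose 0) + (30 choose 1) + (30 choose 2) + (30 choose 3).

4526

1 + 30 + 435 + 4060 = 4526.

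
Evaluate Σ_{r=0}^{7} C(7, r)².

3432

By Vandermonde's identity, Σ C(7,r)² = C(14,7) = 3432.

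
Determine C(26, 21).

C(26,21) = C(26,5) by symmetry.
C(26,5) = (26·25·24·23·22) / 5! = 7893600 / 120 = 65780.

65780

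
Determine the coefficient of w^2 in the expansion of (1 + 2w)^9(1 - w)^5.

Coefficient of w^2 = Σ_{j} C(9,j)·2^j·C(5,2-j)·(-1)^(2-j) for j from 0 to 2.
= 10 + (-90) + 144 = 64.

64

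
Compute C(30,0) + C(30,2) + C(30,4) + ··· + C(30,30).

536870912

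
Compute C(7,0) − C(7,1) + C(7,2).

15

The partial alternating sum Σ_{k=0}^{2} (−1)^k C(7,k) = (−1)^2 C(6,2) = 15.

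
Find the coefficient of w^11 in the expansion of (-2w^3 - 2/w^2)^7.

General term: C(7,j)·(-2w^3)^j·(-2/w^2)^(7-j), with w-exponent 3j − 2(7−j) = 5j − 14.
Set 5j − 14 = 11: j = 5.
C(7,5) = 21; (-2)^5 = -32; (-2)^2 = 4.
Coefficient = 21 · (-32) · 4 = -2688.

-2688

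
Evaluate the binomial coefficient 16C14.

120

C(16,14) = C(16,2) by symmetry.
C(16,2) = (16·15) / 2! = 240 / 2 = 120.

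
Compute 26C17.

C(26,17) = C(26,9) by symmetry.
C(26,9) = (26·25·24·23·22·21·20·19·18) / 9! = 1133836704000 / 362880 = 3124550.

3124550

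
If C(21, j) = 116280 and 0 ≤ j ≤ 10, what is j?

C(21,j) increases on 0 ≤ j ≤ 10. C(21,6) = 54264 and C(21,7) = 116280, so j = 7.

7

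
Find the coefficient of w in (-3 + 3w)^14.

The general term is C(14,j)·(-3)^j·(3w)^(14-j); the w^1 term has j = 13.
C(14,13) = 14.
Coefficient = C(14,13) · (-3)^13 · 3^1 = 14 · (-1594323) · 3 = -66961566.

-66961566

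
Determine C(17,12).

6188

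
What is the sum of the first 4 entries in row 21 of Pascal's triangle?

1562

1 + 21 + 210 + 1330 = 1562.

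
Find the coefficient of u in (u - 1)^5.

5

The general term is C(5,j)·(u)^j·(-1)^(5-j); the u^1 term has j = 1.
C(5,1) = 5.
Coefficient = C(5,1) = 5.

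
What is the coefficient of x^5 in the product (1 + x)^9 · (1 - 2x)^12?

1854

Coefficient of x^5 = Σ_{j} C(9,j)·1^j·C(12,5-j)·(-2)^(5-j) for j from 0 to 5.
= (-25344) + 71280 + (-63360) + 22176 + (-3024) + 126 = 1854.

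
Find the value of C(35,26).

C(35,26) = C(35,9) by symmetry.
C(35,9) = (35·34·33·32·31·30·29·28·27) / 9! = 25622035084800 / 362880 = 70607460.

70607460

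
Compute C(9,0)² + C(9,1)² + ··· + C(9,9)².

By Vandermonde's identity, Σ C(9,r)² = C(18,9) = 48620.

48620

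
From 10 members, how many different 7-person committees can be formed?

This is C(10,7) = 120.

120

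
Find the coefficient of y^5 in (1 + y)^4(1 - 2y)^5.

Coefficient of y^5 = Σ_{j} C(4,j)·1^j·C(5,5-j)·(-2)^(5-j) for j from 0 to 4.
= (-32) + 320 + (-480) + 160 + (-10) = -42.

-42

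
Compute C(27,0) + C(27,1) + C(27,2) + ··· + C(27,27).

134217728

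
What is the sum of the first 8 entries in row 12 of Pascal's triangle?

3302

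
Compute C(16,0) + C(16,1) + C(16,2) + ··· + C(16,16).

Setting x = 1 in (1+x)^16 gives Σ C(16,r) = 2^16 = 65536.

65536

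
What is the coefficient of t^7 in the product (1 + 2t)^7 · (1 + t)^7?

Coefficient of t^7 = Σ_{j} C(7,j)·2^j·C(7,7-j)·1^(7-j) for j from 0 to 7.
= 1 + 98 + 1764 + 9800 + 19600 + 14112 + 3136 + 128 = 48639.

48639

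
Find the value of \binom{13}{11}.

C(13,11) = C(13,2) by symmetry.
C(13,2) = (13·12) / 2! = 156 / 2 = 78.

78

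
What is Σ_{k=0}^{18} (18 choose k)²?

9075135300

Σ C(18,k)² is the coefficient of x^18 in (1+x)^18(1+x)^18 = (1+x)^36, i.e. C(36,18) = 9075135300.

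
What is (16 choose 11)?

C(16,11) = C(16,5) by symmetry.
C(16,5) = (16·15·14·13·12) / 5! = 524160 / 120 = 4368.

4368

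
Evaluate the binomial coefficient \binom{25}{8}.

C(25,8) = (25·24·23·22·21·20·19·18) / 8! = 43609104000 / 40320 = 1081575.

1081575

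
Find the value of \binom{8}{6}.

28

C(8,6) = C(8,2) by symmetry.
C(8,2) = (8·7) / 2! = 56 / 2 = 28.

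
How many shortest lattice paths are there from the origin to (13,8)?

Each path is a sequence of 21 steps with 13 rights: C(21,13) = 203490.

203490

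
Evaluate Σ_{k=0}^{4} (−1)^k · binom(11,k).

210

The partial alternating sum Σ_{k=0}^{4} (−1)^k C(11,k) = (−1)^4 C(10,4) = 210.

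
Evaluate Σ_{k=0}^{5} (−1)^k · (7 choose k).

-6

The partial alternating sum Σ_{k=0}^{5} (−1)^k C(7,k) = (−1)^5 C(6,5) = -6.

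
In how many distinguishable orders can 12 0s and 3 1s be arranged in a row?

Choose positions for the 0s: C(15,12) = 455.

455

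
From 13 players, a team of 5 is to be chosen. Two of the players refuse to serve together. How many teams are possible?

1122

All 5-subsets: C(13,5) = 1287. Those containing both fixed elements: C(11,3) = 165.
1287 − 165 = 1122.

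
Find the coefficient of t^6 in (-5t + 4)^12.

The general term is C(12,j)·(-5t)^j·(4)^(12-j); the t^6 term has j = 6.
C(12,6) = 924.
Coefficient = C(12,6) · (-5)^6 · 4^6 = 924 · 15625 · 4096 = 59136000000.

59136000000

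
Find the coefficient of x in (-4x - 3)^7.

The general term is C(7,j)·(-4x)^j·(-3)^(7-j); the x^1 term has j = 1.
C(7,1) = 7.
Coefficient = C(7,1) · (-4)^1 · (-3)^6 = 7 · (-4) · 729 = -20412.

-20412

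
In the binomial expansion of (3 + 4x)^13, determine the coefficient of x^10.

The general term is C(13,j)·(3)^j·(4x)^(13-j); the x^10 term has j = 3.
C(13,3) = 286.
Coefficient = C(13,3) · 3^3 · 4^10 = 286 · 27 · 1048576 = 8097103872.

8097103872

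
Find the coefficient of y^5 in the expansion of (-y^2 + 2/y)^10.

General term: C(10,j)·(-y^2)^j·(2/y)^(10-j), with y-exponent 2j − 1(10−j) = 3j − 10.
Set 3j − 10 = 5: j = 5.
C(10,5) = 252; (-1)^5 = -1; 2^5 = 32.
Coefficient = 252 · (-1) · 32 = -8064.

-8064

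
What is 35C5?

C(35,5) = (35·34·33·32·31) / 5! = 38955840 / 120 = 324632.

324632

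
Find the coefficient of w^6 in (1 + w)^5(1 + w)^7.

924

(1 + w)^5(1 + w)^7 = (1 + w)^12, so the coefficient of w^6 is C(12,6)·1^6 = 924·1 = 924.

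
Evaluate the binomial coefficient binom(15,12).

C(15,12) = C(15,3) by symmetry.
C(15,3) = (15·14·13) / 3! = 2730 / 6 = 455.

455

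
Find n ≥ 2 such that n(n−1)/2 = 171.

n(n−1)/2 = 171 ⇒ n(n−1) = 342. Since 19·18 = 342, n = 19.

19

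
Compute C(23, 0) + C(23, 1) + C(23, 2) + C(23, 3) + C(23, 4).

1 + 23 + 253 + 1771 + 8855 = 10903.

10903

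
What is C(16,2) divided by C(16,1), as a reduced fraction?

C(n,k+1)/C(n,k) = (n−k)/(k+1) = (16−1)/(1+1) = 15/2.

15/2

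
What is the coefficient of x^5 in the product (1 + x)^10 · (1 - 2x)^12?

Coefficient of x^5 = Σ_{j} C(10,j)·1^j·C(12,5-j)·(-2)^(5-j) for j from 0 to 5.
= (-25344) + 79200 + (-79200) + 31680 + (-5040) + 252 = 1548.

1548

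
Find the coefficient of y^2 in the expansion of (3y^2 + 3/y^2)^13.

2735858268

General term: C(13,j)·(3y^2)^j·(3/y^2)^(13-j), with y-exponent 2j − 2(13−j) = 4j − 26.
Set 4j − 26 = 2: j = 7.
C(13,7) = 1716; 3^7 = 2187; 3^6 = 729.
Coefficient = 1716 · 2187 · 729 = 2735858268.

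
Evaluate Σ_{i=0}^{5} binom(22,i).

1 + 22 + 231 + 1540 + 7315 + 26334 = 35443.

35443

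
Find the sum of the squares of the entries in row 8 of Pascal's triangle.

Σ C(8,r)² is the coefficient of x^8 in (1+x)^8(1+x)^8 = (1+x)^16, i.e. C(16,8) = 12870.

12870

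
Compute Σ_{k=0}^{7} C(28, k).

1 + 28 + 378 + 3276 + 20475 + 98280 + 376740 + 1184040 = 1683218.

1683218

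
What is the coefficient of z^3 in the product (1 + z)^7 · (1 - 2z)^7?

49

Coefficient of z^3 = Σ_{j} C(7,j)·1^j·C(7,3-j)·(-2)^(3-j) for j from 0 to 3.
= (-280) + 588 + (-294) + 35 = 49.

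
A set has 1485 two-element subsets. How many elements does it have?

55

n(n−1)/2 = 1485 ⇒ n(n−1) = 2970. Since 55·54 = 2970, n = 55.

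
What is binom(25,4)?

C(25,4) = (25·24·23·22) / 4! = 303600 / 24 = 12650.

12650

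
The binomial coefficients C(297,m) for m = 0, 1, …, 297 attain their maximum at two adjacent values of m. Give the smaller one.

For odd n = 297, C(297,m) peaks at m = (n−1)/2 and (n+1)/2; the smaller is 148.

148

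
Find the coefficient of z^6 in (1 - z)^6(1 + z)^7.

Coefficient of z^6 = Σ_{j} C(6,j)·(-1)^j·C(7,6-j)·1^(6-j) for j from 0 to 6.
= 7 + (-126) + 525 + (-700) + 315 + (-42) + 1 = -20.

-20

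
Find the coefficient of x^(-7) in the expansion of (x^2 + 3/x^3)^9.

General term: C(9,j)·(x^2)^j·(3/x^3)^(9-j), with x-exponent 2j − 3(9−j) = 5j − 27.
Set 5j − 27 = -7: j = 4.
C(9,4) = 126; 1^4 = 1; 3^5 = 243.
Coefficient = 126 · 1 · 243 = 30618.

30618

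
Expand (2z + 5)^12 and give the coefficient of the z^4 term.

The general term is C(12,j)·(2z)^j·(5)^(12-j); the z^4 term has j = 4.
C(12,4) = 495.
Coefficient = C(12,4) · 2^4 · 5^8 = 495 · 16 · 390625 = 3093750000.

3093750000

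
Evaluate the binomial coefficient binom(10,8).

45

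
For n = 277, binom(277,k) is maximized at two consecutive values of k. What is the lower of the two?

138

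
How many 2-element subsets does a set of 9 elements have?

C(9,2) = (9·8) / 2! = 72 / 2 = 36.

36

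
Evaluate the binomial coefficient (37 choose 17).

15905368710

C(37,17) = (37·36·35·34·33·32·31·30·29·28·27·26·25·24·23·22·21) / 17! = 5657339689378493276160000 / 355687428096000 = 15905368710.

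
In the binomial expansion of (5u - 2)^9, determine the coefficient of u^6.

The general term is C(9,j)·(5u)^j·(-2)^(9-j); the u^6 term has j = 6.
C(9,6) = 84.
Coefficient = C(9,6) · 5^6 · (-2)^3 = 84 · 15625 · (-8) = -10500000.

-10500000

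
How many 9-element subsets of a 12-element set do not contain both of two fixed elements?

100

All 9-subsets: C(12,9) = 220. Those containing both fixed elements: C(10,7) = 120.
220 − 120 = 100.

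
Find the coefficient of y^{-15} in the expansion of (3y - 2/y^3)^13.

-160123392

General term: C(13,j)·(3y)^j·(-2/y^3)^(13-j), with y-exponent 1j − 3(13−j) = 4j − 39.
Set 4j − 39 = -15: j = 6.
C(13,6) = 1716; 3^6 = 729; (-2)^7 = -128.
Coefficient = 1716 · 729 · (-128) = -160123392.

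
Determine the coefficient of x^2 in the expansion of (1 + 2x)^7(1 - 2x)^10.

Coefficient of x^2 = Σ_{j} C(7,j)·2^j·C(10,2-j)·(-2)^(2-j) for j from 0 to 2.
= 180 + (-280) + 84 = -16.

-16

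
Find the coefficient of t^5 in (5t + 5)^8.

21875000

The general term is C(8,j)·(5t)^j·(5)^(8-j); the t^5 term has j = 5.
C(8,5) = 56.
Coefficient = C(8,5) · 5^5 · 5^3 = 56 · 3125 · 125 = 21875000.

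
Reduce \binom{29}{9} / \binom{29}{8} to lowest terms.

C(n,k+1)/C(n,k) = (n−k)/(k+1) = (29−8)/(8+1) = 21/9 = 7/3.

7/3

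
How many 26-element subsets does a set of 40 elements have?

C(40,26) = C(40,14) by symmetry.
C(40,14) = (40·39·38·37·36·35·34·33·32·31·30·29·28·27) / 14! = 2023140487449489408000 / 87178291200 = 23206929840.

23206929840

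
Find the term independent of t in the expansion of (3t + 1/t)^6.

General term: C(6,j)·(3t)^j·(1/t)^(6-j), with t-exponent 1j − 1(6−j) = 2j − 6.
Set 2j − 6 = 0: j = 3.
C(6,3) = 20; 3^3 = 27; 1^3 = 1.
Coefficient = 20 · 27 · 1 = 540.

540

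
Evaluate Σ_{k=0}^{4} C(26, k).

17902

1 + 26 + 325 + 2600 + 14950 = 17902.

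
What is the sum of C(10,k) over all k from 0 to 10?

1024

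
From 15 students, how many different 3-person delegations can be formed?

455

This is C(15,3) = 455.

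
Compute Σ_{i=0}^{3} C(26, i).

1 + 26 + 325 + 2600 = 2952.

2952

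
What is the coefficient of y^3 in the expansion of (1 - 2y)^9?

-672

The general term is C(9,j)·(1)^j·(-2y)^(9-j); the y^3 term has j = 6.
C(9,6) = 84.
Coefficient = C(9,6) · (-2)^3 = 84 · (-8) = -672.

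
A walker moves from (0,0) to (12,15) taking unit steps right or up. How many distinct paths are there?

17383860

Each path is a sequence of 27 steps with 12 rights: C(27,12) = 17383860.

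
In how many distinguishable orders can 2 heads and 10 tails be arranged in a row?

66

Choose positions for the heads: C(12,2) = 66.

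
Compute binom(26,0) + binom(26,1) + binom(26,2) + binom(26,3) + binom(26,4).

1 + 26 + 325 + 2600 + 14950 = 17902.

17902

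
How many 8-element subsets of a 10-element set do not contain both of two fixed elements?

17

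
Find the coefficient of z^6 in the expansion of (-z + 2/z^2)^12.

264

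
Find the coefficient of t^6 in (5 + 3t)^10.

The general term is C(10,j)·(5)^j·(3t)^(10-j); the t^6 term has j = 4.
C(10,4) = 210.
Coefficient = C(10,4) · 5^4 · 3^6 = 210 · 625 · 729 = 95681250.

95681250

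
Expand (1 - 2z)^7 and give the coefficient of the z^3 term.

The general term is C(7,j)·(1)^j·(-2z)^(7-j); the z^3 term has j = 4.
C(7,4) = 35.
Coefficient = C(7,4) · (-2)^3 = 35 · (-8) = -280.

-280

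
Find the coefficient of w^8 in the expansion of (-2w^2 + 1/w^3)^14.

1025024

General term: C(14,j)·(-2w^2)^j·(1/w^3)^(14-j), with w-exponent 2j − 3(14−j) = 5j − 42.
Set 5j − 42 = 8: j = 10.
C(14,10) = 1001; (-2)^10 = 1024; 1^4 = 1.
Coefficient = 1001 · 1024 · 1 = 1025024.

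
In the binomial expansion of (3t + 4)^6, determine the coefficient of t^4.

19440

The general term is C(6,j)·(3t)^j·(4)^(6-j); the t^4 term has j = 4.
C(6,4) = 15.
Coefficient = C(6,4) · 3^4 · 4^2 = 15 · 81 · 16 = 19440.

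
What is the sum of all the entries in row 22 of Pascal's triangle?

Setting x = 1 in (1+x)^22 gives Σ C(22,r) = 2^22 = 4194304.

4194304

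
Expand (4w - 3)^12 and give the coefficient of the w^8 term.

2627665920

The general term is C(12,j)·(4w)^j·(-3)^(12-j); the w^8 term has j = 8.
C(12,8) = 495.
Coefficient = C(12,8) · 4^8 · (-3)^4 = 495 · 65536 · 81 = 2627665920.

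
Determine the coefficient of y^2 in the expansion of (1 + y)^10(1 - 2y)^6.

Coefficient of y^2 = Σ_{j} C(10,j)·1^j·C(6,2-j)·(-2)^(2-j) for j from 0 to 2.
= 60 + (-120) + 45 = -15.

-15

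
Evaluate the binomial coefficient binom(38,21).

C(38,21) = C(38,17) by symmetry.
C(38,17) = (38·37·36·35·34·33·32·31·30·29·28·27·26·25·24·23·22) / 17! = 10237090866494416404480000 / 355687428096000 = 28781143380.

28781143380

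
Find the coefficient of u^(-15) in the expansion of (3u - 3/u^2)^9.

177147

General term: C(9,j)·(3u)^j·(-3/u^2)^(9-j), with u-exponent 1j − 2(9−j) = 3j − 18.
Set 3j − 18 = -15: j = 1.
C(9,1) = 9; 3^1 = 3; (-3)^8 = 6561.
Coefficient = 9 · 3 · 6561 = 177147.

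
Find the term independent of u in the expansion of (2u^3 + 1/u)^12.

1760

General term: C(12,j)·(2u^3)^j·(1/u)^(12-j), with u-exponent 3j − 1(12−j) = 4j − 12.
Set 4j − 12 = 0: j = 3.
C(12,3) = 220; 2^3 = 8; 1^9 = 1.
Coefficient = 220 · 8 · 1 = 1760.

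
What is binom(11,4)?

C(11,4) = (11·10·9·8) / 4! = 7920 / 24 = 330.

330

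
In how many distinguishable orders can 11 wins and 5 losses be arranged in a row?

4368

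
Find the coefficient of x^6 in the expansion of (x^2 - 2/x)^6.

60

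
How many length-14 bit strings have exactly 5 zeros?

2002

Choose the 5 positions: C(14,5) = 2002.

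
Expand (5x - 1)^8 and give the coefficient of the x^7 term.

The general term is C(8,j)·(5x)^j·(-1)^(8-j); the x^7 term has j = 7.
C(8,7) = 8.
Coefficient = C(8,7) · 5^7 · (-1)^1 = 8 · 78125 · (-1) = -625000.

-625000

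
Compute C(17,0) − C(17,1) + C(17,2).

120

The partial alternating sum Σ_{k=0}^{2} (−1)^k C(17,k) = (−1)^2 C(16,2) = 120.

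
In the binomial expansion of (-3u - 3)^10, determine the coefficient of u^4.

The general term is C(10,j)·(-3u)^j·(-3)^(10-j); the u^4 term has j = 4.
C(10,4) = 210.
Coefficient = C(10,4) · (-3)^4 · (-3)^6 = 210 · 81 · 729 = 12400290.

12400290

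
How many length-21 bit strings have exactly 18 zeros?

Choose the 18 positions: C(21,18) = 1330.

1330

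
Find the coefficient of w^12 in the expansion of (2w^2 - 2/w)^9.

General term: C(9,j)·(2w^2)^j·(-2/w)^(9-j), with w-exponent 2j − 1(9−j) = 3j − 9.
Set 3j − 9 = 12: j = 7.
C(9,7) = 36; 2^7 = 128; (-2)^2 = 4.
Coefficient = 36 · 128 · 4 = 18432.

18432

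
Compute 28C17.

C(28,17) = C(28,11) by symmetry.
C(28,11) = (28·27·26·25·24·23·22·21·20·19·18) / 11! = 857180548224000 / 39916800 = 21474180.

21474180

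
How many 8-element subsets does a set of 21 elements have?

203490

C(21,8) = (21·20·19·18·17·16·15·14) / 8! = 8204716800 / 40320 = 203490.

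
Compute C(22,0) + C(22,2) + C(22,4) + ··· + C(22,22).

2097152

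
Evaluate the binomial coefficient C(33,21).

354817320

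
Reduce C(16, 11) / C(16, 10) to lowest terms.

6/11

C(n,k+1)/C(n,k) = (n−k)/(k+1) = (16−10)/(10+1) = 6/11.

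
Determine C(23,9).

C(23,9) = (23·22·21·20·19·18·17·16·15) / 9! = 296541907200 / 362880 = 817190.

817190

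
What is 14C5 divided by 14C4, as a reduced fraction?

C(n,k+1)/C(n,k) = (n−k)/(k+1) = (14−4)/(4+1) = 10/5 = 2.

2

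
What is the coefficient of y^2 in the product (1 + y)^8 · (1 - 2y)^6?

-8

Coefficient of y^2 = Σ_{j} C(8,j)·1^j·C(6,2-j)·(-2)^(2-j) for j from 0 to 2.
= 60 + (-96) + 28 = -8.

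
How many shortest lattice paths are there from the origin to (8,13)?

203490

Each path is a sequence of 21 steps with 8 rights: C(21,8) = 203490.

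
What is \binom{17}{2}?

C(17,2) = (17·16) / 2! = 272 / 2 = 136.

136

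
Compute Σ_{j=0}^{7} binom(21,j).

198440

1 + 21 + 210 + 1330 + 5985 + 20349 + 54264 + 116280 = 198440.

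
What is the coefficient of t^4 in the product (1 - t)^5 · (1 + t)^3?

0

Coefficient of t^4 = Σ_{j} C(5,j)·(-1)^j·C(3,4-j)·1^(4-j) for j from 1 to 4.
= (-5) + 30 + (-30) + 5 = 0.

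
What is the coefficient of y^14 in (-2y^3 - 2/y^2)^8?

7168

General term: C(8,j)·(-2y^3)^j·(-2/y^2)^(8-j), with y-exponent 3j − 2(8−j) = 5j − 16.
Set 5j − 16 = 14: j = 6.
C(8,6) = 28; (-2)^6 = 64; (-2)^2 = 4.
Coefficient = 28 · 64 · 4 = 7168.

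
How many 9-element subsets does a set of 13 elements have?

715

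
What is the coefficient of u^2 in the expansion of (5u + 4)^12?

The general term is C(12,j)·(5u)^j·(4)^(12-j); the u^2 term has j = 2.
C(12,2) = 66.
Coefficient = C(12,2) · 5^2 · 4^10 = 66 · 25 · 1048576 = 1730150400.

1730150400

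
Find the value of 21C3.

C(21,3) = (21·20·19) / 3! = 7980 / 6 = 1330.

1330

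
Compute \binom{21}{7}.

116280

C(21,7) = (21·20·19·18·17·16·15) / 7! = 586051200 / 5040 = 116280.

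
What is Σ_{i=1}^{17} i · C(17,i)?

Differentiating (1+x)^17 and setting x=1: Σ i·C(17,i) = 17·2^16 = 1114112.

1114112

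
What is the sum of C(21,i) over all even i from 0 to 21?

Even-i terms of row 21 sum to 2^20 = 1048576.

1048576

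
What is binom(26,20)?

230230

C(26,20) = C(26,6) by symmetry.
C(26,6) = (26·25·24·23·22·21) / 6! = 165765600 / 720 = 230230.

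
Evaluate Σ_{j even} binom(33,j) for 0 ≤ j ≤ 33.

4294967296

Half of (1+1)^33 + (1−1)^33 gives the even-index sum: 2^32 = 4294967296.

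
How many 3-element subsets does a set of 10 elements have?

C(10,3) = (10·9·8) / 3! = 720 / 6 = 120.

120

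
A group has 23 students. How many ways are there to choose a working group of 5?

This is C(23,5) = 33649.

33649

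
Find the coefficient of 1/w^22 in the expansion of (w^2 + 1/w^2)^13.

13

General term: C(13,j)·(w^2)^j·(1/w^2)^(13-j), with w-exponent 2j − 2(13−j) = 4j − 26.
Set 4j − 26 = -22: j = 1.
C(13,1) = 13; 1^1 = 1; 1^12 = 1.
Coefficient = 13 · 1 · 1 = 13.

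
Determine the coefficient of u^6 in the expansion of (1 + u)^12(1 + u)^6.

18564

(1 + u)^12(1 + u)^6 = (1 + u)^18, so the coefficient of u^6 is C(18,6)·1^6 = 18564·1 = 18564.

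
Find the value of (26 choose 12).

9657700

C(26,12) = (26·25·24·23·22·21·20·19·18·17·16·15) / 12! = 4626053752320000 / 479001600 = 9657700.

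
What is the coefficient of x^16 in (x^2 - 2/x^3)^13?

312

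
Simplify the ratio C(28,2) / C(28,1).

C(n,k+1)/C(n,k) = (n−k)/(k+1) = (28−1)/(1+1) = 27/2.

27/2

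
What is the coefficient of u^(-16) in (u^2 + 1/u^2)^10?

10

General term: C(10,j)·(u^2)^j·(1/u^2)^(10-j), with u-exponent 2j − 2(10−j) = 4j − 20.
Set 4j − 20 = -16: j = 1.
C(10,1) = 10; 1^1 = 1; 1^9 = 1.
Coefficient = 10 · 1 · 1 = 10.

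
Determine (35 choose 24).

417225900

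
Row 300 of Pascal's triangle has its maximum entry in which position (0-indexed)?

150

C(300,j) is maximized at j = 300/2 = 150.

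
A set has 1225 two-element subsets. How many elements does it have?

50

n(n−1)/2 = 1225 ⇒ n(n−1) = 2450. Since 50·49 = 2450, n = 50.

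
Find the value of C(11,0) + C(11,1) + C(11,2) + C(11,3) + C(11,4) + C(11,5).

1024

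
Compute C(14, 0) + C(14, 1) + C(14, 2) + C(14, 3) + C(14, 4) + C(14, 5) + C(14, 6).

1 + 14 + 91 + 364 + 1001 + 2002 + 3003 = 6476.

6476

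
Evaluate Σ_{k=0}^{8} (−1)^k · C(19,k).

The partial alternating sum Σ_{k=0}^{8} (−1)^k C(19,k) = (−1)^8 C(18,8) = 43758.

43758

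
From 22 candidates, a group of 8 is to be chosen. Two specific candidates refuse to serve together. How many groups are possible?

281010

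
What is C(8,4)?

70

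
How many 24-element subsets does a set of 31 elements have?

2629575

C(31,24) = C(31,7) by symmetry.
C(31,7) = (31·30·29·28·27·26·25) / 7! = 13253058000 / 5040 = 2629575.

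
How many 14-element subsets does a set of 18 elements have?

3060

C(18,14) = C(18,4) by symmetry.
C(18,4) = (18·17·16·15) / 4! = 73440 / 24 = 3060.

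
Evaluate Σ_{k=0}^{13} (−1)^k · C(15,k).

The partial alternating sum Σ_{k=0}^{13} (−1)^k C(15,k) = (−1)^13 C(14,13) = -14.

-14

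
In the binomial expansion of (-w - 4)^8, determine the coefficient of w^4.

17920

The general term is C(8,j)·(-w)^j·(-4)^(8-j); the w^4 term has j = 4.
C(8,4) = 70.
Coefficient = C(8,4) · (-4)^4 = 70 · 256 = 17920.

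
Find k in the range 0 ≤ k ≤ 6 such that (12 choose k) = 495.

4

C(12,k) increases on 0 ≤ k ≤ 6. C(12,3) = 220 and C(12,4) = 495, so k = 4.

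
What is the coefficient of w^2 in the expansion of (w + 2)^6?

240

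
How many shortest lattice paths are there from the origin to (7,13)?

77520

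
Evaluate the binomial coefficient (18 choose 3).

C(18,3) = (18·17·16) / 3! = 4896 / 6 = 816.

816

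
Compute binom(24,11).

2496144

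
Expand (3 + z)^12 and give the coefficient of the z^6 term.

The general term is C(12,j)·(3)^j·(z)^(12-j); the z^6 term has j = 6.
C(12,6) = 924.
Coefficient = C(12,6) · 3^6 = 924 · 729 = 673596.

673596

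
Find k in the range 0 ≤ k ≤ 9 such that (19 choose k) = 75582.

8

C(19,k) increases on 0 ≤ k ≤ 9. C(19,7) = 50388 and C(19,8) = 75582, so k = 8.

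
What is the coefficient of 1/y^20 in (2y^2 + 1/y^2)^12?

General term: C(12,j)·(2y^2)^j·(1/y^2)^(12-j), with y-exponent 2j − 2(12−j) = 4j − 24.
Set 4j − 24 = -20: j = 1.
C(12,1) = 12; 2^1 = 2; 1^11 = 1.
Coefficient = 12 · 2 · 1 = 24.

24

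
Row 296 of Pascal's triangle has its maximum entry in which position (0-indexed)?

C(296,i) is maximized at i = 296/2 = 148.

148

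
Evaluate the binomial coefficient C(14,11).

C(14,11) = C(14,3) by symmetry.
C(14,3) = (14·13·12) / 3! = 2184 / 6 = 364.

364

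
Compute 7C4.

35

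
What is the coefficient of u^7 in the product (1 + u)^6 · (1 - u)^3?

0

Coefficient of u^7 = Σ_{j} C(6,j)·1^j·C(3,7-j)·(-1)^(7-j) for j from 4 to 6.
= (-15) + 18 + (-3) = 0.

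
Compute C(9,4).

126

C(9,4) = (9·8·7·6) / 4! = 3024 / 24 = 126.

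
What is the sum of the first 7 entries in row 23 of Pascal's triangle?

145499

1 + 23 + 253 + 1771 + 8855 + 33649 + 100947 = 145499.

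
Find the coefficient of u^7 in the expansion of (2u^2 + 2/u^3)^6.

384

General term: C(6,j)·(2u^2)^j·(2/u^3)^(6-j), with u-exponent 2j − 3(6−j) = 5j − 18.
Set 5j − 18 = 7: j = 5.
C(6,5) = 6; 2^5 = 32; 2^1 = 2.
Coefficient = 6 · 32 · 2 = 384.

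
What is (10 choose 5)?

252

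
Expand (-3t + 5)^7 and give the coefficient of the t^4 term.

354375

The general term is C(7,j)·(-3t)^j·(5)^(7-j); the t^4 term has j = 4.
C(7,4) = 35.
Coefficient = C(7,4) · (-3)^4 · 5^3 = 35 · 81 · 125 = 354375.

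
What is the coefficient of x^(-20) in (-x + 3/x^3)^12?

3247695

General term: C(12,j)·(-x)^j·(3/x^3)^(12-j), with x-exponent 1j − 3(12−j) = 4j − 36.
Set 4j − 36 = -20: j = 4.
C(12,4) = 495; (-1)^4 = 1; 3^8 = 6561.
Coefficient = 495 · 1 · 6561 = 3247695.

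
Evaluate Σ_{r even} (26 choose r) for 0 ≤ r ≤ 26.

Half of (1+1)^26 + (1−1)^26 gives the even-index sum: 2^25 = 33554432.

33554432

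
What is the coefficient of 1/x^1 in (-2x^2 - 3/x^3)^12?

General term: C(12,j)·(-2x^2)^j·(-3/x^3)^(12-j), with x-exponent 2j − 3(12−j) = 5j − 36.
Set 5j − 36 = -1: j = 7.
C(12,7) = 792; (-2)^7 = -128; (-3)^5 = -243.
Coefficient = 792 · (-128) · (-243) = 24634368.

24634368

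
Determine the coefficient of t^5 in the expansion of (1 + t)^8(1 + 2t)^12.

Coefficient of t^5 = Σ_{j} C(8,j)·1^j·C(12,5-j)·2^(5-j) for j from 0 to 5.
= 25344 + 63360 + 49280 + 14784 + 1680 + 56 = 154504.

154504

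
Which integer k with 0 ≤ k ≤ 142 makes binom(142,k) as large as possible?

C(142,k) is maximized at k = 142/2 = 71.

71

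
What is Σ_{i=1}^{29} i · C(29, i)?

7784628224

Since i·C(29,i) = 29·C(28,i−1), the sum is 29·2^28 = 29·268435456 = 7784628224.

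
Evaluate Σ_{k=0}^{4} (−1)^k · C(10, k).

126

The partial alternating sum Σ_{k=0}^{4} (−1)^k C(10,k) = (−1)^4 C(9,4) = 126.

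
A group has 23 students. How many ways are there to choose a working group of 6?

100947

This is C(23,6) = 100947.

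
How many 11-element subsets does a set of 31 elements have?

C(31,11) = (31·30·29·28·27·26·25·24·23·22·21) / 11! = 3379847863392000 / 39916800 = 84672315.

84672315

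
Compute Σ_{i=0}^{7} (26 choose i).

1 + 26 + 325 + 2600 + 14950 + 65780 + 230230 + 657800 = 971712.

971712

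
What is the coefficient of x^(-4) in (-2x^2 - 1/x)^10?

180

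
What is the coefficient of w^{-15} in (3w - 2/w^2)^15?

747242496

General term: C(15,j)·(3w)^j·(-2/w^2)^(15-j), with w-exponent 1j − 2(15−j) = 3j − 30.
Set 3j − 30 = -15: j = 5.
C(15,5) = 3003; 3^5 = 243; (-2)^10 = 1024.
Coefficient = 3003 · 243 · 1024 = 747242496.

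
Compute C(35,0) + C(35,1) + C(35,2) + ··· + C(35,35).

34359738368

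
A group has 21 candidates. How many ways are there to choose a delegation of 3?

1330

This is C(21,3) = 1330.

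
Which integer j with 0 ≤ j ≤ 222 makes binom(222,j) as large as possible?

111

C(222,j) is maximized at j = 222/2 = 111.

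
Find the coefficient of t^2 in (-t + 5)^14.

22216796875

The general term is C(14,j)·(-t)^j·(5)^(14-j); the t^2 term has j = 2.
C(14,2) = 91.
Coefficient = C(14,2) · 5^12 = 91 · 244140625 = 22216796875.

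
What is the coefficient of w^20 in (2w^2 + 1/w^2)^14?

372736

General term: C(14,j)·(2w^2)^j·(1/w^2)^(14-j), with w-exponent 2j − 2(14−j) = 4j − 28.
Set 4j − 28 = 20: j = 12.
C(14,12) = 91; 2^12 = 4096; 1^2 = 1.
Coefficient = 91 · 4096 · 1 = 372736.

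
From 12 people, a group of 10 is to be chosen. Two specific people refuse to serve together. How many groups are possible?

All 10-subsets: C(12,10) = 66. Those containing both fixed elements: C(10,8) = 45.
66 − 45 = 21.

21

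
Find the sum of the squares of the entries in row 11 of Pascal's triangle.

705432

By Vandermonde's identity, Σ C(11,k)² = C(22,11) = 705432.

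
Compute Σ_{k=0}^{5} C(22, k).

35443

1 + 22 + 231 + 1540 + 7315 + 26334 = 35443.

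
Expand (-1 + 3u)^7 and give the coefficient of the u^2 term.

The general term is C(7,j)·(-1)^j·(3u)^(7-j); the u^2 term has j = 5.
C(7,5) = 21.
Coefficient = C(7,5) · (-1)^5 · 3^2 = 21 · (-1) · 9 = -189.

-189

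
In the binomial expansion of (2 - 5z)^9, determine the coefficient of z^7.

The general term is C(9,j)·(2)^j·(-5z)^(9-j); the z^7 term has j = 2.
C(9,2) = 36.
Coefficient = C(9,2) · 2^2 · (-5)^7 = 36 · 4 · (-78125) = -11250000.

-11250000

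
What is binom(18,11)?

C(18,11) = C(18,7) by symmetry.
C(18,7) = (18·17·16·15·14·13·12) / 7! = 160392960 / 5040 = 31824.

31824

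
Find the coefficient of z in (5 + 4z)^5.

The general term is C(5,j)·(5)^j·(4z)^(5-j); the z^1 term has j = 4.
C(5,4) = 5.
Coefficient = C(5,4) · 5^4 · 4^1 = 5 · 625 · 4 = 12500.

12500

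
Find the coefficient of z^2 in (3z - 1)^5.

The general term is C(5,j)·(3z)^j·(-1)^(5-j); the z^2 term has j = 2.
C(5,2) = 10.
Coefficient = C(5,2) · 3^2 · (-1)^3 = 10 · 9 · (-1) = -90.

-90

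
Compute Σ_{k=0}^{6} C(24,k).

190051

1 + 24 + 276 + 2024 + 10626 + 42504 + 134596 = 190051.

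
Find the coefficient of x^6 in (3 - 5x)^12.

10524937500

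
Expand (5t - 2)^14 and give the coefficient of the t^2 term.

The general term is C(14,j)·(5t)^j·(-2)^(14-j); the t^2 term has j = 2.
C(14,2) = 91.
Coefficient = C(14,2) · 5^2 · (-2)^12 = 91 · 25 · 4096 = 9318400.

9318400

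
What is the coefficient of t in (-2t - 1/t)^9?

General term: C(9,j)·(-2t)^j·(-1/t)^(9-j), with t-exponent 1j − 1(9−j) = 2j − 9.
Set 2j − 9 = 1: j = 5.
C(9,5) = 126; (-2)^5 = -32; (-1)^4 = 1.
Coefficient = 126 · (-32) · 1 = -4032.

-4032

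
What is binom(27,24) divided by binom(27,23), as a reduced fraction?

C(n,k+1)/C(n,k) = (n−k)/(k+1) = (27−23)/(23+1) = 4/24 = 1/6.

1/6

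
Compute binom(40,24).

C(40,24) = C(40,16) by symmetry.
C(40,16) = (40·39·38·37·36·35·34·33·32·31·30·29·28·27·26·25) / 16! = 1315041316842168115200000 / 20922789888000 = 62852101650.

62852101650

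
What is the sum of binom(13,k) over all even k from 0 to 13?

Even-k terms of row 13 sum to 2^12 = 4096.

4096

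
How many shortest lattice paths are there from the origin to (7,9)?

Each path is a sequence of 16 steps with 7 rights: C(16,7) = 11440.

11440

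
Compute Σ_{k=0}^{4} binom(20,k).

1 + 20 + 190 + 1140 + 4845 = 6196.

6196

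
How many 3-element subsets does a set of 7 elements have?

C(7,3) = (7·6·5) / 3! = 210 / 6 = 35.

35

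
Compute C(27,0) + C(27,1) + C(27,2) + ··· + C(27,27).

134217728

Setting x = 1 in (1+x)^27 gives Σ C(27,i) = 2^27 = 134217728.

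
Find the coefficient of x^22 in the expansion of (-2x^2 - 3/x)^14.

General term: C(14,j)·(-2x^2)^j·(-3/x)^(14-j), with x-exponent 2j − 1(14−j) = 3j − 14.
Set 3j − 14 = 22: j = 12.
C(14,12) = 91; (-2)^12 = 4096; (-3)^2 = 9.
Coefficient = 91 · 4096 · 9 = 3354624.

3354624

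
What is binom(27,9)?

C(27,9) = (27·26·25·24·23·22·21·20·19) / 9! = 1700755056000 / 362880 = 4686825.

4686825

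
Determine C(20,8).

C(20,8) = (20·19·18·17·16·15·14·13) / 8! = 5079110400 / 40320 = 125970.

125970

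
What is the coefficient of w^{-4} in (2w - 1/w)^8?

General term: C(8,j)·(2w)^j·(-1/w)^(8-j), with w-exponent 1j − 1(8−j) = 2j − 8.
Set 2j − 8 = -4: j = 2.
C(8,2) = 28; 2^2 = 4; (-1)^6 = 1.
Coefficient = 28 · 4 · 1 = 112.

112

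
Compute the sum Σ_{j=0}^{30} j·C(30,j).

Differentiating (1+x)^30 and setting x=1: Σ j·C(30,j) = 30·2^29 = 16106127360.

16106127360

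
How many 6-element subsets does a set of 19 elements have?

27132

C(19,6) = (19·18·17·16·15·14) / 6! = 19535040 / 720 = 27132.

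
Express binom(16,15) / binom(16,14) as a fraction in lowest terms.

2/15

C(n,k+1)/C(n,k) = (n−k)/(k+1) = (16−14)/(14+1) = 2/15.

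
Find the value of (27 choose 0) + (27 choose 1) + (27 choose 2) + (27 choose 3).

3304

1 + 27 + 351 + 2925 = 3304.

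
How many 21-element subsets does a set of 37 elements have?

12875774670

C(37,21) = C(37,16) by symmetry.
C(37,16) = (37·36·35·34·33·32·31·30·29·28·27·26·25·24·23·22) / 16! = 269397128065642536960000 / 20922789888000 = 12875774670.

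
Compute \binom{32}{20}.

225792840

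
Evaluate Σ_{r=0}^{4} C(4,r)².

70

By Vandermonde's identity, Σ C(4,r)² = C(8,4) = 70.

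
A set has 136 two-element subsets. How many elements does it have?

n(n−1)/2 = 136 ⇒ n(n−1) = 272. Since 17·16 = 272, n = 17.

17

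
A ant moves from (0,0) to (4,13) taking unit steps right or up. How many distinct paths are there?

Each path is a sequence of 17 steps with 4 rights: C(17,4) = 2380.

2380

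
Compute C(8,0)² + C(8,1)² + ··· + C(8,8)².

12870

By Vandermonde's identity, Σ C(8,k)² = C(16,8) = 12870.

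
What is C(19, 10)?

92378

C(19,10) = C(19,9) by symmetry.
C(19,9) = (19·18·17·16·15·14·13·12·11) / 9! = 33522128640 / 362880 = 92378.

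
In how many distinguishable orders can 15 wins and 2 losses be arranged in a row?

136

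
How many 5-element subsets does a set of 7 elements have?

21

C(7,5) = C(7,2) by symmetry.
C(7,2) = (7·6) / 2! = 42 / 2 = 21.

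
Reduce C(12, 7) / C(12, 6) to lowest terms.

6/7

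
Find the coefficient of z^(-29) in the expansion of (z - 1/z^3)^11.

11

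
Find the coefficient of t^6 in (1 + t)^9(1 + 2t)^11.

Coefficient of t^6 = Σ_{j} C(9,j)·1^j·C(11,6-j)·2^(6-j) for j from 0 to 6.
= 29568 + 133056 + 190080 + 110880 + 27720 + 2772 + 84 = 494160.

494160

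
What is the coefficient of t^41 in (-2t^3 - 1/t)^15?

-245760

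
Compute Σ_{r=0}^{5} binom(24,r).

55455

1 + 24 + 276 + 2024 + 10626 + 42504 = 55455.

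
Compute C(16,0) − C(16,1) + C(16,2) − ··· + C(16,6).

5005

The partial alternating sum Σ_{k=0}^{6} (−1)^k C(16,k) = (−1)^6 C(15,6) = 5005.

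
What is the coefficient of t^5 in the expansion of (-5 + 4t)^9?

The general term is C(9,j)·(-5)^j·(4t)^(9-j); the t^5 term has j = 4.
C(9,4) = 126.
Coefficient = C(9,4) · (-5)^4 · 4^5 = 126 · 625 · 1024 = 80640000.

80640000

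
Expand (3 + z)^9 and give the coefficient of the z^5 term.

10206

The general term is C(9,j)·(3)^j·(z)^(9-j); the z^5 term has j = 4.
C(9,4) = 126.
Coefficient = C(9,4) · 3^4 = 126 · 81 = 10206.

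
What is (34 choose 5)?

C(34,5) = (34·33·32·31·30) / 5! = 33390720 / 120 = 278256.

278256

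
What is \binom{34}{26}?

C(34,26) = C(34,8) by symmetry.
C(34,8) = (34·33·32·31·30·29·28·27) / 8! = 732058145280 / 40320 = 18156204.

18156204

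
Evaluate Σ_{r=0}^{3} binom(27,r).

3304

1 + 27 + 351 + 2925 = 3304.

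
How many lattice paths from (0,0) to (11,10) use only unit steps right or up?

352716

Each path is a sequence of 21 steps with 11 rights: C(21,11) = 352716.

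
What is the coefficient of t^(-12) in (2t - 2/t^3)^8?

-14336

General term: C(8,j)·(2t)^j·(-2/t^3)^(8-j), with t-exponent 1j − 3(8−j) = 4j − 24.
Set 4j − 24 = -12: j = 3.
C(8,3) = 56; 2^3 = 8; (-2)^5 = -32.
Coefficient = 56 · 8 · (-32) = -14336.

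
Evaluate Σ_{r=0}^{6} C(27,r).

397594

1 + 27 + 351 + 2925 + 17550 + 80730 + 296010 = 397594.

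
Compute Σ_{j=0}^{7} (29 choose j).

2182396

1 + 29 + 406 + 3654 + 23751 + 118755 + 475020 + 1560780 = 2182396.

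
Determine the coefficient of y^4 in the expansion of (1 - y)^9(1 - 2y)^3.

1134

Coefficient of y^4 = Σ_{j} C(9,j)·(-1)^j·C(3,4-j)·(-2)^(4-j) for j from 1 to 4.
= 72 + 432 + 504 + 126 = 1134.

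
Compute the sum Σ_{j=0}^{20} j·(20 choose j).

Since j·C(20,j) = 20·C(19,j−1), the sum is 20·2^19 = 20·524288 = 10485760.

10485760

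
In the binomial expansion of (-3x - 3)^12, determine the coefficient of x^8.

263063295

The general term is C(12,j)·(-3x)^j·(-3)^(12-j); the x^8 term has j = 8.
C(12,8) = 495.
Coefficient = C(12,8) · (-3)^8 · (-3)^4 = 495 · 6561 · 81 = 263063295.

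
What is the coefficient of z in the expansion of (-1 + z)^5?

5

The general term is C(5,j)·(-1)^j·(z)^(5-j); the z^1 term has j = 4.
C(5,4) = 5.
Coefficient = C(5,4) = 5.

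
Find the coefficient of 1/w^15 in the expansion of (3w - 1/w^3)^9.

General term: C(9,j)·(3w)^j·(-1/w^3)^(9-j), with w-exponent 1j − 3(9−j) = 4j − 27.
Set 4j − 27 = -15: j = 3.
C(9,3) = 84; 3^3 = 27; (-1)^6 = 1.
Coefficient = 84 · 27 · 1 = 2268.

2268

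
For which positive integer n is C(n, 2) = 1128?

48

n(n−1)/2 = 1128 ⇒ n(n−1) = 2256. Since 48·47 = 2256, n = 48.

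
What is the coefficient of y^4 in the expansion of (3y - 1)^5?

The general term is C(5,j)·(3y)^j·(-1)^(5-j); the y^4 term has j = 4.
C(5,4) = 5.
Coefficient = C(5,4) · 3^4 · (-1)^1 = 5 · 81 · (-1) = -405.

-405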